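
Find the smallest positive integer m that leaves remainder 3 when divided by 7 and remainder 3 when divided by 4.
M = 7 × 4 = 28. M₁ = 4, y₁ ≡ 2 (mod 7). M₂ = 7, y₂ ≡ 3 (mod 4). m = 3×4×2 + 3×7×3 ≡ 3 (mod 28)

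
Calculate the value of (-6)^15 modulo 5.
Using Fermat: (-6)^{4} ≡ 1 mod 5. 15 ≡ 3 mod 4. So (-6)^{15} ≡ (-6)^{3} ≡ 4 mod 5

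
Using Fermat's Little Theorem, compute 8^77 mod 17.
By Fermat: 8^{16} ≡ 1 (mod 17). 77 = 4×16 + 13. So 8^{77} ≡ 8^{13} ≡ 9 (mod 17)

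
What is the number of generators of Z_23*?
A prime p has φ(p-1) primitive roots; here φ(22) = 10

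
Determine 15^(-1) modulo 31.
Since 31 is prime, by Fermat 15^(-1) ≡ 15^{29} ≡ 29 mod 31. Verify: 15 × 29 = 435 ≡ 1 mod 31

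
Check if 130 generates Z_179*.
ord_179(130) divides 178. For each prime q|178: 130^{89}≡178, 130^{2}≡74, none ≡ 1. So 130 has order 178 and is a primitive root mod 179.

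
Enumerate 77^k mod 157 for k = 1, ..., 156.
77^1, 77^2, ..., 77^{156} mod 157: [77, 120, 134, 113, 66, 58, 70, 52, 79, 117, 60, 67, 135, 33, 29, 35, 26, 118, 137, 30, 112, 146, 95, 93, 96, 13, 59, 147, 15, 56, 73, 126, 125, 48, 85, 108, 152, 86, 28, 115, 63, 141, 24, 121, 54, 76, 43, 14, 136, 110, 149, 12, 139, 27, 38, 100, 7, 68, 55, 153, 6, 148, 92, 19, 50, 82, 34, 106, 155, 3, 74, 46, 88, 25, 41, 17, 53, 156, 80, 37, 23, 44, 91, 99, 87, 105, 78, 40, 97, 90, 22, 124, 128, 122, 131, 39, 20, 127, 45, 11, 62, 64, 61, 144, 98, 10, 142, 101, 84, 31, 32, 109, 72, 49, 5, 71, 129, 42, 94, 16, 133, 36, 103, 81, 114, 143, 21, 47, 8, 145, 18, 130, 119, 57, 150, 89, 102, 4, 151, 9, 65, 138, 107, 75, 123, 51, 2, 154, 83, 111, 69, 132, 116, 140, 104, 1]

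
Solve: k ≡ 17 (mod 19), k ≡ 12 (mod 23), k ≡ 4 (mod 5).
M = 19 × 23 × 5 = 2185. M₁ = 115, y₁ ≡ 1 (mod 19). M₂ = 95, y₂ ≡ 8 (mod 23). M₃ = 437, y₃ ≡ 3 (mod 5). k = 17×115×1 + 12×95×8 + 4×437×3 ≡ 1024 (mod 2185)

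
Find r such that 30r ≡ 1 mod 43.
Since 43 is prime, by Fermat 30^(-1) ≡ 30^{41} ≡ 33 mod 43. Verify: 30 × 33 = 990 ≡ 1 mod 43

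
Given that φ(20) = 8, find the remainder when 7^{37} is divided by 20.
By Euler: 7^{8} ≡ 1 mod 20 since gcd(7, 20) = 1. 37 = 4×8 + 5. So 7^{37} ≡ 7^{5} ≡ 7 mod 20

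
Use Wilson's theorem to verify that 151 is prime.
(150)! mod 151 = 150. Since this equals -1 (mod 151), Wilson confirms 151 is prime.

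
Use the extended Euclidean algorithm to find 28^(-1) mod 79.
Extended GCD: 28(-31) + 79(11) = 1. So 28^(-1) ≡ -31 ≡ 48 mod 79. Verify: 28 × 48 = 1344 ≡ 1 mod 79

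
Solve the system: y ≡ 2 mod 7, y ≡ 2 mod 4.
M = 7 × 4 = 28. M₁ = 4, y₁ ≡ 2 mod 7. M₂ = 7, y₂ ≡ 3 mod 4. y = 2×4×2 + 2×7×3 ≡ 2 mod 28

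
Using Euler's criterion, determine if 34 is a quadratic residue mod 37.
By Euler's criterion: 34^{18} ≡ 1 (mod 37). Since this equals 1, 34 is a QR.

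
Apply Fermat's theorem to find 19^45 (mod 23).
By Fermat: 19^{22} ≡ 1 (mod 23). 45 = 2×22 + 1. So 19^{45} ≡ 19^{1} ≡ 19 (mod 23)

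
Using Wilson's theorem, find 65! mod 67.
(66)! = (65)! × (66) ≡ -1 (mod 67). So (65)! ≡ -1 × (66)^(-1) ≡ (-1)×(-1) = 1 (mod 67)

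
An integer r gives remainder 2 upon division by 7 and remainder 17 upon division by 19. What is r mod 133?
M = 7 × 19 = 133. M₁ = 19, y₁ ≡ 3 mod 7. M₂ = 7, y₂ ≡ 11 mod 19. r = 2×19×3 + 17×7×11 ≡ 93 mod 133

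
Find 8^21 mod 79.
By repeated squaring mod 79: 8^{1}≡8, 8^{2}≡64, 8^{4}≡67, 8^{8}≡65, 8^{16}≡38. Then 8^{21} = 8^{16+4+1} ≡ 38 × 67 × 8 ≡ 65 mod 79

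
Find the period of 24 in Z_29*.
Powers of 24 mod 29: 24^1≡24, 24^2≡25, 24^3≡20, 24^4≡16, 24^5≡7, 24^6≡23, 24^7≡1. ord_29(24) = 7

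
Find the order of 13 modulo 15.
Powers of 13 mod 15: 13^1≡13, 13^2≡4, 13^3≡7, 13^4≡1. ord_15(13) = 4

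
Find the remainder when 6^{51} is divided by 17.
By Fermat: 6^{16} ≡ 1 mod 17. 51 = 3×16 + 3. So 6^{51} ≡ 6^{3} ≡ 12 mod 17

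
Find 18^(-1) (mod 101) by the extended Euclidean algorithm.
Extended GCD: 18(-28) + 101(5) = 1. So 18^(-1) ≡ -28 ≡ 73 (mod 101). Verify: 18 × 73 = 1314 ≡ 1 (mod 101)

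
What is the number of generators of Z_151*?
A prime p has φ(p-1) primitive roots; here φ(150) = 40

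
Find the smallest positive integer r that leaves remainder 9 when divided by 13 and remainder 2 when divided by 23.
M = 13 × 23 = 299. M₁ = 23, y₁ ≡ 4 mod 13. M₂ = 13, y₂ ≡ 16 mod 23. r = 9×23×4 + 2×13×16 ≡ 48 mod 299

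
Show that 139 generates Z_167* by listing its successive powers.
139^1, 139^2, ..., 139^{166} mod 167: [139, 116, 92, 96, 151, 114, 148, 31, 134, 89, 13, 137, 5, 27, 79, 126, 146, 87, 69, 72, 155, 2, 111, 65, 17, 25, 135, 61, 129, 62, 101, 11, 26, 107, 10, 54, 158, 85, 125, 7, 138, 144, 143, 4, 55, 130, 34, 50, 103, 122, 91, 124, 35, 22, 52, 47, 20, 108, 149, 3, 83, 14, 109, 121, 119, 8, 110, 93, 68, 100, 39, 77, 15, 81, 70, 44, 104, 94, 40, 49, 131, 6, 166, 28, 51, 75, 71, 16, 53, 19, 136, 33, 78, 154, 30, 162, 140, 88, 41, 21, 80, 98, 95, 12, 165, 56, 102, 150, 142, 32, 106, 38, 105, 66, 156, 141, 60, 157, 113, 9, 82, 42, 160, 29, 23, 24, 163, 112, 37, 133, 117, 64, 45, 76, 43, 132, 145, 115, 120, 147, 59, 18, 164, 84, 153, 58, 46, 48, 159, 57, 74, 99, 67, 128, 90, 152, 86, 97, 123, 63, 73, 127, 118, 36, 161, 1]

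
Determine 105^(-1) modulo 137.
Since 137 is prime, by Fermat 105^(-1) ≡ 105^{135} ≡ 107 (mod 137). Verify: 105 × 107 = 11235 ≡ 1 (mod 137)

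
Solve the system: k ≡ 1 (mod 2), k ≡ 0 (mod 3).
M = 2 × 3 = 6. M₁ = 3, y₁ ≡ 1 (mod 2). M₂ = 2, y₂ ≡ 2 (mod 3). k = 1×3×1 + 0×2×2 ≡ 3 (mod 6)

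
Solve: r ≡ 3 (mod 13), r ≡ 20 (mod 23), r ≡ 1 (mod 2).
M = 13 × 23 × 2 = 598. M₁ = 46, y₁ ≡ 2 (mod 13). M₂ = 26, y₂ ≡ 8 (mod 23). M₃ = 299, y₃ ≡ 1 (mod 2). r = 3×46×2 + 20×26×8 + 1×299×1 ≡ 549 (mod 598)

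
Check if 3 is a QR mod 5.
By Euler's criterion: 3^{2} ≡ 4 mod 5. Since this equals -1 (≡ 4), 3 is not a QR.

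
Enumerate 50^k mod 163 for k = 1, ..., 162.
50^1, 50^2, ..., 50^{162} mod 163: [50, 55, 142, 91, 149, 115, 45, 131, 30, 33, 20, 22, 122, 69, 27, 46, 18, 85, 12, 111, 8, 74, 114, 158, 76, 51, 105, 34, 70, 77, 101, 160, 13, 161, 63, 53, 42, 144, 28, 96, 73, 64, 103, 97, 123, 119, 82, 25, 109, 71, 127, 156, 139, 104, 147, 15, 98, 10, 11, 61, 116, 95, 23, 9, 124, 6, 137, 4, 37, 57, 79, 38, 107, 134, 17, 35, 120, 132, 80, 88, 162, 113, 108, 21, 72, 14, 48, 118, 32, 133, 130, 143, 141, 41, 94, 136, 117, 145, 78, 151, 52, 155, 89, 49, 5, 87, 112, 58, 129, 93, 86, 62, 3, 150, 2, 100, 110, 121, 19, 135, 67, 90, 99, 60, 66, 40, 44, 81, 138, 54, 92, 36, 7, 24, 59, 16, 148, 65, 153, 152, 102, 47, 68, 140, 154, 39, 157, 26, 159, 126, 106, 84, 125, 56, 29, 146, 128, 43, 31, 83, 75, 1]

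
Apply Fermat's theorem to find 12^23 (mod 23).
By Fermat: 12^{22} ≡ 1 (mod 23). So 12^{23} = 12^{22} · 12^{1} ≡ 12^{1} ≡ 12 (mod 23)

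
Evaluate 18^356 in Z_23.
Using Fermat: 18^{22} ≡ 1 mod 23. 356 ≡ 4 mod 22. So 18^{356} ≡ 18^{4} ≡ 4 mod 23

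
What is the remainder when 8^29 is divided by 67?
By repeated squaring (mod 67): 8^{1}≡8, 8^{2}≡64, 8^{4}≡9, 8^{8}≡14, 8^{16}≡62. Then 8^{29} = 8^{16+8+4+1} ≡ 62 × 14 × 9 × 8 ≡ 52 (mod 67)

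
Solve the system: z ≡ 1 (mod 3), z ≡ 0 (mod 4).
M = 3 × 4 = 12. M₁ = 4, y₁ ≡ 1 (mod 3). M₂ = 3, y₂ ≡ 3 (mod 4). z = 1×4×1 + 0×3×3 ≡ 4 (mod 12)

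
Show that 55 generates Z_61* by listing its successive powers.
55^1, 55^2, ..., 55^{60} mod 61: [55, 36, 28, 15, 32, 52, 54, 42, 53, 48, 17, 20, 2, 49, 11, 56, 30, 3, 43, 47, 23, 45, 35, 34, 40, 4, 37, 22, 51, 60, 6, 25, 33, 46, 29, 9, 7, 19, 8, 13, 44, 41, 59, 12, 50, 5, 31, 58, 18, 14, 38, 16, 26, 27, 21, 57, 24, 39, 10, 1]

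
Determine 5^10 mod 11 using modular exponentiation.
Using Fermat: 5^{10} ≡ 1 mod 11. 10 ≡ 0 mod 10. So 5^{10} ≡ 5^{0} ≡ 1 mod 11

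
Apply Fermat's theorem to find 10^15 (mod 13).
By Fermat: 10^{12} ≡ 1 (mod 13). So 10^{15} = 10^{12} · 10^{3} ≡ 10^{3} ≡ 12 (mod 13)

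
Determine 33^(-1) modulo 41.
Since 41 is prime, by Fermat 33^(-1) ≡ 33^{39} ≡ 5 (mod 41). Verify: 33 × 5 = 165 ≡ 1 (mod 41)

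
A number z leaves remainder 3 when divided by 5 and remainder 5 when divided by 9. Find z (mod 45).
M = 5 × 9 = 45. M₁ = 9, y₁ ≡ 4 (mod 5). M₂ = 5, y₂ ≡ 2 (mod 9). z = 3×9×4 + 5×5×2 ≡ 23 (mod 45)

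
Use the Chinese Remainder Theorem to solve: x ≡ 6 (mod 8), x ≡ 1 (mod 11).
M = 8 × 11 = 88. M₁ = 11, y₁ ≡ 3 (mod 8). M₂ = 8, y₂ ≡ 7 (mod 11). x = 6×11×3 + 1×8×7 ≡ 78 (mod 88)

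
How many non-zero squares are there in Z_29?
The squaring map on Z_29* is 2-to-1, so there are (28)/2 = 14 QRs.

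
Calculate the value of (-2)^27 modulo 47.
By repeated squaring (mod 47): (-2)^{1}≡45, (-2)^{2}≡4, (-2)^{4}≡16, (-2)^{8}≡21, (-2)^{16}≡18. Then (-2)^{27} = (-2)^{16+8+2+1} ≡ 18 × 21 × 4 × 45 ≡ 31 (mod 47)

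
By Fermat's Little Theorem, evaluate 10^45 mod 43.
By Fermat: 10^{42} ≡ 1 (mod 43). So 10^{45} = 10^{42} · 10^{3} ≡ 10^{3} ≡ 11 (mod 43)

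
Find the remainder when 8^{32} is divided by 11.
By Fermat: 8^{10} ≡ 1 (mod 11). 32 = 3×10 + 2. So 8^{32} ≡ 8^{2} ≡ 9 (mod 11)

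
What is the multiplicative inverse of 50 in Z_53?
Since 53 is prime, by Fermat 50^(-1) ≡ 50^{51} ≡ 35 mod 53. Verify: 50 × 35 = 1750 ≡ 1 mod 53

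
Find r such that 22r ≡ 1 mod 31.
Since 31 is prime, by Fermat 22^(-1) ≡ 22^{29} ≡ 24 mod 31. Verify: 22 × 24 = 528 ≡ 1 mod 31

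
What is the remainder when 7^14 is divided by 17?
By repeated squaring mod 17: 7^{1}≡7, 7^{2}≡15, 7^{4}≡4, 7^{8}≡16. Then 7^{14} = 7^{8+4+2} ≡ 16 × 4 × 15 ≡ 8 mod 17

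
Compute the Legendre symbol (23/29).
(23/29) = 23^{14} mod 29 = 1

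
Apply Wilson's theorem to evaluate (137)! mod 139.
(138)! = (137)! × (138) ≡ -1 mod 139. So (137)! ≡ -1 × (138)^(-1) ≡ (-1)×(-1) = 1 mod 139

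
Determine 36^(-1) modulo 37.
Since 37 is prime, by Fermat 36^(-1) ≡ 36^{35} ≡ 36 mod 37. Verify: 36 × 36 = 1296 ≡ 1 mod 37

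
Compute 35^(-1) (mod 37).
Since 37 is prime, by Fermat 35^(-1) ≡ 35^{35} ≡ 18 (mod 37). Verify: 35 × 18 = 630 ≡ 1 (mod 37)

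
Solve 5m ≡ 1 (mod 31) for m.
Since 31 is prime, by Fermat 5^(-1) ≡ 5^{29} ≡ 25 (mod 31). Verify: 5 × 25 = 125 ≡ 1 (mod 31)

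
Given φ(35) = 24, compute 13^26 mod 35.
By Euler: 13^{24} ≡ 1 (mod 35) since gcd(13, 35) = 1. 26 = 1×24 + 2. So 13^{26} ≡ 13^{2} ≡ 29 (mod 35)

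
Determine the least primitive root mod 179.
g = 2. For each prime q|178: 2^{89}≡178, 2^{2}≡4, none ≡ 1, so ord_179(2) = 178 and 2 is a primitive root.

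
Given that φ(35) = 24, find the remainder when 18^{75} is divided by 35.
By Euler: 18^{24} ≡ 1 (mod 35) since gcd(18, 35) = 1. 75 = 3×24 + 3. So 18^{75} ≡ 18^{3} ≡ 22 (mod 35)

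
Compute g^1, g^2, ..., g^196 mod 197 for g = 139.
139^1, 139^2, ..., 139^{196} mod 197: [139, 15, 115, 28, 149, 26, 68, 193, 35, 137, 131, 85, 192, 93, 122, 16, 57, 43, 67, 54, 20, 22, 103, 133, 166, 25, 126, 178, 117, 109, 179, 59, 124, 97, 87, 76, 123, 155, 72, 158, 95, 6, 46, 90, 99, 168, 106, 156, 14, 173, 13, 34, 195, 116, 167, 164, 141, 96, 145, 61, 8, 127, 120, 132, 27, 10, 11, 150, 165, 83, 111, 63, 89, 157, 153, 188, 128, 62, 147, 142, 38, 160, 176, 36, 79, 146, 3, 23, 45, 148, 84, 53, 78, 7, 185, 105, 17, 196, 58, 182, 82, 169, 48, 171, 129, 4, 162, 60, 66, 112, 5, 104, 75, 181, 140, 154, 130, 143, 177, 175, 94, 64, 31, 172, 71, 19, 80, 88, 18, 138, 73, 100, 110, 121, 74, 42, 125, 39, 102, 191, 151, 107, 98, 29, 91, 41, 183, 24, 184, 163, 2, 81, 30, 33, 56, 101, 52, 136, 189, 70, 77, 65, 170, 187, 186, 47, 32, 114, 86, 134, 108, 40, 44, 9, 69, 135, 50, 55, 159, 37, 21, 161, 118, 51, 194, 174, 152, 49, 113, 144, 119, 190, 12, 92, 180, 1]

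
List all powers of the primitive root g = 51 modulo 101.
51^1, 51^2, ..., 51^{100} mod 101: [51, 76, 38, 19, 60, 30, 15, 58, 29, 65, 83, 92, 46, 23, 62, 31, 66, 33, 67, 84, 42, 21, 61, 81, 91, 96, 48, 24, 12, 6, 3, 52, 26, 13, 57, 79, 90, 45, 73, 87, 94, 47, 74, 37, 69, 85, 93, 97, 99, 100, 50, 25, 63, 82, 41, 71, 86, 43, 72, 36, 18, 9, 55, 78, 39, 70, 35, 68, 34, 17, 59, 80, 40, 20, 10, 5, 53, 77, 89, 95, 98, 49, 75, 88, 44, 22, 11, 56, 28, 14, 7, 54, 27, 64, 32, 16, 8, 4, 2, 1]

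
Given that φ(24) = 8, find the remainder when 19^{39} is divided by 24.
By Euler: 19^{8} ≡ 1 mod 24 since gcd(19, 24) = 1. 39 = 4×8 + 7. So 19^{39} ≡ 19^{7} ≡ 19 mod 24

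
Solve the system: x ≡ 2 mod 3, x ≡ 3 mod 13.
M = 3 × 13 = 39. M₁ = 13, y₁ ≡ 1 mod 3. M₂ = 3, y₂ ≡ 9 mod 13. x = 2×13×1 + 3×3×9 ≡ 29 mod 39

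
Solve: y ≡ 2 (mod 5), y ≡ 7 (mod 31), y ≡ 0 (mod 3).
M = 5 × 31 × 3 = 465. M₁ = 93, y₁ ≡ 2 (mod 5). M₂ = 15, y₂ ≡ 29 (mod 31). M₃ = 155, y₃ ≡ 2 (mod 3). y = 2×93×2 + 7×15×29 + 0×155×2 ≡ 162 (mod 465)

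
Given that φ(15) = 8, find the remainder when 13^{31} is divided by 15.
By Euler: 13^{8} ≡ 1 (mod 15) since gcd(13, 15) = 1. 31 = 3×8 + 7. So 13^{31} ≡ 13^{7} ≡ 7 (mod 15)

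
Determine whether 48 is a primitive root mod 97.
48^{48} ≡ 1 mod 97 and 48 < 96, so ord_97(48) = 48 ≠ 96 and 48 is not a primitive root.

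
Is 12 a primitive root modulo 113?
ord_113(12) divides 112. For each prime q|112: 12^{56}≡112, 12^{16}≡106, none ≡ 1. So 12 has order 112 and is a primitive root mod 113.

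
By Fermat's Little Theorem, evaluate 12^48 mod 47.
By Fermat: 12^{46} ≡ 1 (mod 47). So 12^{48} = 12^{46} · 12^{2} ≡ 12^{2} ≡ 3 (mod 47)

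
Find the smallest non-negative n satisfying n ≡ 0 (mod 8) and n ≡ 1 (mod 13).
M = 8 × 13 = 104. M₁ = 13, y₁ ≡ 5 (mod 8). M₂ = 8, y₂ ≡ 5 (mod 13). n = 0×13×5 + 1×8×5 ≡ 40 (mod 104)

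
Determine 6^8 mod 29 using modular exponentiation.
By repeated squaring mod 29: 6^{1}≡6, 6^{2}≡7, 6^{4}≡20, 6^{8}≡23. So 6^{8} ≡ 23 mod 29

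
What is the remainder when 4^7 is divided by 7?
Using Fermat: 4^{6} ≡ 1 (mod 7). 7 ≡ 1 (mod 6). So 4^{7} ≡ 4^{1} ≡ 4 (mod 7)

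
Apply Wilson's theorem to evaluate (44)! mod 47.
(46)! = (44)! × (45) × (46) ≡ -1 (mod 47). So (44)! ≡ -1 × [(46)(45)]^(-1) ≡ 23 (mod 47)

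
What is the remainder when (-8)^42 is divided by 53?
By repeated squaring (mod 53): (-8)^{1}≡45, (-8)^{2}≡11, (-8)^{4}≡15, (-8)^{8}≡13, (-8)^{16}≡10, (-8)^{32}≡47. Then (-8)^{42} = (-8)^{32+8+2} ≡ 47 × 13 × 11 ≡ 43 (mod 53)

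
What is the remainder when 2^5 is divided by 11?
By repeated squaring (mod 11): 2^{1}≡2, 2^{2}≡4, 2^{4}≡5. Then 2^{5} = 2^{4+1} ≡ 5 × 2 ≡ 10 (mod 11)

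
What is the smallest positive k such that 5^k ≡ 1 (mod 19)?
Powers of 5 mod 19: 5^1≡5, 5^2≡6, 5^3≡11, 5^4≡17, 5^5≡9, 5^6≡7, 5^7≡16, 5^8≡4, 5^9≡1. Order = 9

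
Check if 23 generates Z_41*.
23^{10} ≡ 1 (mod 41) and 10 < 40, so ord_41(23) = 10 ≠ 40 and 23 is not a primitive root.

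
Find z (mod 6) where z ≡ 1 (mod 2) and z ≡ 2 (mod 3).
M = 2 × 3 = 6. M₁ = 3, y₁ ≡ 1 (mod 2). M₂ = 2, y₂ ≡ 2 (mod 3). z = 1×3×1 + 2×2×2 ≡ 5 (mod 6)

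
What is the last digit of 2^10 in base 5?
Using Fermat: 2^{4} ≡ 1 (mod 5). 10 ≡ 2 (mod 4). So 2^{10} ≡ 2^{2} ≡ 4 (mod 5)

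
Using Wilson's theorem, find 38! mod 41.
(40)! = (38)! × (39) × (40) ≡ -1 mod 41. So (38)! ≡ -1 × [(40)(39)]^(-1) ≡ 20 mod 41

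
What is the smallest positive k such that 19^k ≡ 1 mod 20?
Powers of 19 mod 20: 19^1≡19, 19^2≡1. ord_20(19) = 2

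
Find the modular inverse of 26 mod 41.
Since 41 is prime, by Fermat 26^(-1) ≡ 26^{39} ≡ 30 mod 41. Verify: 26 × 30 = 780 ≡ 1 mod 41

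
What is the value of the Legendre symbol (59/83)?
(59/83) = 59^{41} mod 83 = 1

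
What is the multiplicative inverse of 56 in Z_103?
Since 103 is prime, by Fermat 56^(-1) ≡ 56^{101} ≡ 46 (mod 103). Verify: 56 × 46 = 2576 ≡ 1 (mod 103)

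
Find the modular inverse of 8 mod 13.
Since 13 is prime, by Fermat 8^(-1) ≡ 8^{11} ≡ 5 (mod 13). Verify: 8 × 5 = 40 ≡ 1 (mod 13)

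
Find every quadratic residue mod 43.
Squares in Z_43*: {1, 4, 6, 9, 10, 11, 13, 14, 15, 16, 17, 21, 23, 24, 25, 31, 35, 36, 38, 40, 41}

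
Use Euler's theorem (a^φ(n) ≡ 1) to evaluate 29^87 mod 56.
By Euler: 29^{24} ≡ 1 mod 56 since gcd(29, 56) = 1. 87 = 3×24 + 15. So 29^{87} ≡ 29^{15} ≡ 29 mod 56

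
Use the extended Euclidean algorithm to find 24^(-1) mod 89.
Extended GCD: 24(26) + 89(-7) = 1. So 24^(-1) ≡ 26 mod 89. Verify: 24 × 26 = 624 ≡ 1 mod 89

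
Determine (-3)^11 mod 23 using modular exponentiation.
By repeated squaring mod 23: (-3)^{1}≡20, (-3)^{2}≡9, (-3)^{4}≡12, (-3)^{8}≡6. Then (-3)^{11} = (-3)^{8+2+1} ≡ 6 × 9 × 20 ≡ 22 mod 23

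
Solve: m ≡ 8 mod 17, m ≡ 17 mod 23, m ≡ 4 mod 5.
M = 17 × 23 × 5 = 1955. M₁ = 115, y₁ ≡ 4 mod 17. M₂ = 85, y₂ ≡ 13 mod 23. M₃ = 391, y₃ ≡ 1 mod 5. m = 8×115×4 + 17×85×13 + 4×391×1 ≡ 569 mod 1955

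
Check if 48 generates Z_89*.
ord_89(48) divides 88. For each prime q|88: 48^{44}≡88, 48^{8}≡32, none ≡ 1. So 48 has order 88 and is a primitive root mod 89.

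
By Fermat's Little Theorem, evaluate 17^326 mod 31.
By Fermat: 17^{30} ≡ 1 (mod 31). 326 ≡ 26 (mod 30). So 17^{326} ≡ 17^{26} ≡ 9 (mod 31)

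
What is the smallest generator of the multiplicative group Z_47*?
g = 5. Powers: [5, 25, 31, 14, 23, 21, 11, 8, 40, 12, ...] generates all 46 non-zero residues.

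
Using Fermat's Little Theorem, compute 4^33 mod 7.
By Fermat: 4^{6} ≡ 1 (mod 7). 33 = 5×6 + 3. So 4^{33} ≡ 4^{3} ≡ 1 (mod 7)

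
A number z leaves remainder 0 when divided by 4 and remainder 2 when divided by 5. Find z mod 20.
M = 4 × 5 = 20. M₁ = 5, y₁ ≡ 1 mod 4. M₂ = 4, y₂ ≡ 4 mod 5. z = 0×5×1 + 2×4×4 ≡ 12 mod 20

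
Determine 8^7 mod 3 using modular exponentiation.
Using Fermat: 8^{2} ≡ 1 (mod 3). 7 ≡ 1 (mod 2). So 8^{7} ≡ 8^{1} ≡ 2 (mod 3)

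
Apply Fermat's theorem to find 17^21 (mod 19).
By Fermat: 17^{18} ≡ 1 (mod 19). So 17^{21} = 17^{18} · 17^{3} ≡ 17^{3} ≡ 11 (mod 19)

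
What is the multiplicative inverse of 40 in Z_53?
Since 53 is prime, by Fermat 40^(-1) ≡ 40^{51} ≡ 4 (mod 53). Verify: 40 × 4 = 160 ≡ 1 (mod 53)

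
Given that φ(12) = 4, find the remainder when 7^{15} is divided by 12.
By Euler: 7^{4} ≡ 1 mod 12 since gcd(7, 12) = 1. 15 = 3×4 + 3. So 7^{15} ≡ 7^{3} ≡ 7 mod 12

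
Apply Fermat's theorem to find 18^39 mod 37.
By Fermat: 18^{36} ≡ 1 mod 37. So 18^{39} = 18^{36} · 18^{3} ≡ 18^{3} ≡ 23 mod 37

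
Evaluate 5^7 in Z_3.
Using Fermat: 5^{2} ≡ 1 mod 3. 7 ≡ 1 mod 2. So 5^{7} ≡ 5^{1} ≡ 2 mod 3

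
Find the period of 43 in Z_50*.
Powers of 43 mod 50: 43^1≡43, 43^2≡49, 43^3≡7, 43^4≡1. Order = 4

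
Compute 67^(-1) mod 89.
Since 89 is prime, by Fermat 67^(-1) ≡ 67^{87} ≡ 4 mod 89. Verify: 67 × 4 = 268 ≡ 1 mod 89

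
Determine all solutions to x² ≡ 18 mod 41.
The square roots of 18 mod 41 are 10 and 31. Verify: 10² = 100 ≡ 18 mod 41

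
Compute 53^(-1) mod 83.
Since 83 is prime, by Fermat 53^(-1) ≡ 53^{81} ≡ 47 mod 83. Verify: 53 × 47 = 2491 ≡ 1 mod 83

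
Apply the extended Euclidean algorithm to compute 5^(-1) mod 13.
Extended GCD: 5(-5) + 13(2) = 1. So 5^(-1) ≡ -5 ≡ 8 mod 13. Verify: 5 × 8 = 40 ≡ 1 mod 13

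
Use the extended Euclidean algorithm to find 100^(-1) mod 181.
Extended GCD: 100(-38) + 181(21) = 1. So 100^(-1) ≡ -38 ≡ 143 mod 181. Verify: 100 × 143 = 14300 ≡ 1 mod 181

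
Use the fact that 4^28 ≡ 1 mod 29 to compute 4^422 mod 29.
By Fermat: 4^{28} ≡ 1 mod 29. 422 ≡ 2 mod 28. So 4^{422} ≡ 4^{2} ≡ 16 mod 29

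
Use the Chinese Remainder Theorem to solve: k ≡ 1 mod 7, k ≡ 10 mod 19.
M = 7 × 19 = 133. M₁ = 19, y₁ ≡ 3 mod 7. M₂ = 7, y₂ ≡ 11 mod 19. k = 1×19×3 + 10×7×11 ≡ 29 mod 133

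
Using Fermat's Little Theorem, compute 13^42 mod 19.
By Fermat: 13^{18} ≡ 1 (mod 19). 42 = 2×18 + 6. So 13^{42} ≡ 13^{6} ≡ 11 (mod 19)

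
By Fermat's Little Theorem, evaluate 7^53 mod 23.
By Fermat: 7^{22} ≡ 1 (mod 23). 53 = 2×22 + 9. So 7^{53} ≡ 7^{9} ≡ 15 (mod 23)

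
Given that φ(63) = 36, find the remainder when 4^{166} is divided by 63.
By Euler: 4^{36} ≡ 1 (mod 63) since gcd(4, 63) = 1. 166 = 4×36 + 22. So 4^{166} ≡ 4^{22} ≡ 4 (mod 63)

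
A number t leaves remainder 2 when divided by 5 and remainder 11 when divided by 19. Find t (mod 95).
M = 5 × 19 = 95. M₁ = 19, y₁ ≡ 4 (mod 5). M₂ = 5, y₂ ≡ 4 (mod 19). t = 2×19×4 + 11×5×4 ≡ 87 (mod 95)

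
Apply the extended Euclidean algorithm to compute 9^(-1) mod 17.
Extended GCD: 9(2) + 17(-1) = 1. So 9^(-1) ≡ 2 (mod 17). Verify: 9 × 2 = 18 ≡ 1 (mod 17)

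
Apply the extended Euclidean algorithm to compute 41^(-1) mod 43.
Extended GCD: 41(21) + 43(-20) = 1. So 41^(-1) ≡ 21 (mod 43). Verify: 41 × 21 = 861 ≡ 1 (mod 43)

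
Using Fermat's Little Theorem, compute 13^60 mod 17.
By Fermat: 13^{16} ≡ 1 mod 17. 60 = 3×16 + 12. So 13^{60} ≡ 13^{12} ≡ 1 mod 17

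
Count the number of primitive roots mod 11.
There are φ(11-1) = φ(10) = 4 primitive roots modulo 11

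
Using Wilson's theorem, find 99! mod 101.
(100)! = (99)! × (100) ≡ -1 (mod 101). So (99)! ≡ -1 × (100)^(-1) ≡ (-1)×(-1) = 1 (mod 101)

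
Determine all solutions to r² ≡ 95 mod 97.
The square roots of 95 mod 97 are 17 and 80. Verify: 17² = 289 ≡ 95 mod 97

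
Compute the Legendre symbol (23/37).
(23/37) = 23^{18} mod 37 = -1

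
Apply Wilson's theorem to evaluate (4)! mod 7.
(6)! = (4)! × (5) × (6) ≡ -1 (mod 7). So (4)! ≡ -1 × [(6)(5)]^(-1) ≡ 3 (mod 7)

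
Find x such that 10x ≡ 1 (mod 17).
Since 17 is prime, by Fermat 10^(-1) ≡ 10^{15} ≡ 12 (mod 17). Verify: 10 × 12 = 120 ≡ 1 (mod 17)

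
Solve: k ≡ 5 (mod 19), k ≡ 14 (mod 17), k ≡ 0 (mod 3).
M = 19 × 17 × 3 = 969. M₁ = 51, y₁ ≡ 3 (mod 19). M₂ = 57, y₂ ≡ 3 (mod 17). M₃ = 323, y₃ ≡ 2 (mod 3). k = 5×51×3 + 14×57×3 + 0×323×2 ≡ 252 (mod 969)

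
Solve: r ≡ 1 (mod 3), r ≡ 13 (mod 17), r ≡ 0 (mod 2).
M = 3 × 17 × 2 = 102. M₁ = 34, y₁ ≡ 1 (mod 3). M₂ = 6, y₂ ≡ 3 (mod 17). M₃ = 51, y₃ ≡ 1 (mod 2). r = 1×34×1 + 13×6×3 + 0×51×1 ≡ 64 (mod 102)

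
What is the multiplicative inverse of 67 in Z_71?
Since 71 is prime, by Fermat 67^(-1) ≡ 67^{69} ≡ 53 (mod 71). Verify: 67 × 53 = 3551 ≡ 1 (mod 71)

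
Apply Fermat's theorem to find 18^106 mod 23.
By Fermat: 18^{22} ≡ 1 mod 23. 106 = 4×22 + 18. So 18^{106} ≡ 18^{18} ≡ 6 mod 23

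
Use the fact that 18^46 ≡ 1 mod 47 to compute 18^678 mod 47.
By Fermat: 18^{46} ≡ 1 mod 47. 678 ≡ 34 mod 46. So 18^{678} ≡ 18^{34} ≡ 9 mod 47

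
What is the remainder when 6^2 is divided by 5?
6^{2} = 36 ≡ 1 mod 5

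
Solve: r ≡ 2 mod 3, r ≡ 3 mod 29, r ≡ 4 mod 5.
M = 3 × 29 × 5 = 435. M₁ = 145, y₁ ≡ 1 mod 3. M₂ = 15, y₂ ≡ 2 mod 29. M₃ = 87, y₃ ≡ 3 mod 5. r = 2×145×1 + 3×15×2 + 4×87×3 ≡ 119 mod 435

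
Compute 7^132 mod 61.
Using Fermat: 7^{60} ≡ 1 mod 61. 132 ≡ 12 mod 60. So 7^{132} ≡ 7^{12} ≡ 34 mod 61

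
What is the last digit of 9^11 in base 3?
By repeated squaring mod 3: 9^{1}≡0, 9^{2}≡0, 9^{4}≡0, 9^{8}≡0. Then 9^{11} = 9^{8+2+1} ≡ 0 × 0 × 0 ≡ 0 mod 3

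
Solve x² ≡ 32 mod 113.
The square roots of 32 mod 113 are 91 and 22. Verify: 91² = 8281 ≡ 32 mod 113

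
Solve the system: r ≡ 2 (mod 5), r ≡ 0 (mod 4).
M = 5 × 4 = 20. M₁ = 4, y₁ ≡ 4 (mod 5). M₂ = 5, y₂ ≡ 1 (mod 4). r = 2×4×4 + 0×5×1 ≡ 12 (mod 20)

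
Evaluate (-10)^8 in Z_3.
Using Fermat: (-10)^{2} ≡ 1 (mod 3). 8 ≡ 0 (mod 2). So (-10)^{8} ≡ (-10)^{0} ≡ 1 (mod 3)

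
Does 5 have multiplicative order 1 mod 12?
Powers of 5 mod 12: 5^1≡5, 5^2≡1. 5^1≡5≢1, so ord ≠ 1. No, the actual order is 2.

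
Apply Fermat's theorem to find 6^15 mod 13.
By Fermat: 6^{12} ≡ 1 mod 13. So 6^{15} = 6^{12} · 6^{3} ≡ 6^{3} ≡ 8 mod 13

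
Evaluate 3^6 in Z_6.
By repeated squaring (mod 6): 3^{1}≡3, 3^{2}≡3, 3^{4}≡3. Then 3^{6} = 3^{4+2} ≡ 3 × 3 ≡ 3 (mod 6)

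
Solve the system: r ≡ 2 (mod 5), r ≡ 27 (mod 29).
M = 5 × 29 = 145. M₁ = 29, y₁ ≡ 4 (mod 5). M₂ = 5, y₂ ≡ 6 (mod 29). r = 2×29×4 + 27×5×6 ≡ 27 (mod 145)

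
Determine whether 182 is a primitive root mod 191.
ord_191(182) divides 190. For each prime q|190: 182^{95}≡190, 182^{38}≡184, 182^{10}≡136, none ≡ 1. So 182 has order 190 and is a primitive root mod 191.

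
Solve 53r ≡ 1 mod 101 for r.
Since 101 is prime, by Fermat 53^(-1) ≡ 53^{99} ≡ 61 mod 101. Verify: 53 × 61 = 3233 ≡ 1 mod 101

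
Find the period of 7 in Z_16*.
Powers of 7 mod 16: 7^1≡7, 7^2≡1. ord_16(7) = 2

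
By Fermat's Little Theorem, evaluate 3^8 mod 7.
By Fermat: 3^{6} ≡ 1 (mod 7). So 3^{8} = 3^{6} · 3^{2} ≡ 3^{2} ≡ 2 (mod 7)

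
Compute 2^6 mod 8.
By repeated squaring mod 8: 2^{1}≡2, 2^{2}≡4, 2^{4}≡0. Then 2^{6} = 2^{4+2} ≡ 0 × 4 ≡ 0 mod 8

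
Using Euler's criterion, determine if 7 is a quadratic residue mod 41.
By Euler's criterion: 7^{20} ≡ 40 mod 41. Since this equals -1 (≡ 40), 7 is not a QR.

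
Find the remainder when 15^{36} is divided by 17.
By Fermat: 15^{16} ≡ 1 mod 17. 36 = 2×16 + 4. So 15^{36} ≡ 15^{4} ≡ 16 mod 17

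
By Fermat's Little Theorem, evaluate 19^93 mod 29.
By Fermat: 19^{28} ≡ 1 (mod 29). 93 = 3×28 + 9. So 19^{93} ≡ 19^{9} ≡ 11 (mod 29)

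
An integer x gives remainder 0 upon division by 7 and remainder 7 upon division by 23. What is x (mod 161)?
M = 7 × 23 = 161. M₁ = 23, y₁ ≡ 4 (mod 7). M₂ = 7, y₂ ≡ 10 (mod 23). x = 0×23×4 + 7×7×10 ≡ 7 (mod 161)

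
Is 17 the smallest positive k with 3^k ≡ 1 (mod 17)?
Powers of 3 mod 17: 3^1≡3, 3^2≡9, 3^3≡10, 3^4≡13, 3^5≡5, 3^6≡15, 3^7≡11, 3^8≡16, 3^9≡14, 3^10≡8, 3^11≡7, 3^12≡4, 3^13≡12, 3^14≡2, 3^15≡6, 3^16≡1. Already 3^16≡1, so the order is 16 < 17. No, the actual order is 16.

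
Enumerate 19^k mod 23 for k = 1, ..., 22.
19^1, 19^2, ..., 19^{22} mod 23: [19, 16, 5, 3, 11, 2, 15, 9, 10, 6, 22, 4, 7, 18, 20, 12, 21, 8, 14, 13, 17, 1]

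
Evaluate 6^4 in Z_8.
6^{4} = 1296 ≡ 0 mod 8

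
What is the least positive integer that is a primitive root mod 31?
g = 3. Powers: [3, 9, 27, 19, 26, 16, ...] generates all 30 non-zero residues.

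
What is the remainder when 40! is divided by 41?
By Wilson's theorem, (40)! ≡ -1 ≡ 40 (mod 41)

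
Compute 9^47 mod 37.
Using Fermat: 9^{36} ≡ 1 (mod 37). 47 ≡ 11 (mod 36). So 9^{47} ≡ 9^{11} ≡ 7 (mod 37)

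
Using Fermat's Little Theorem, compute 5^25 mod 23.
By Fermat: 5^{22} ≡ 1 mod 23. So 5^{25} = 5^{22} · 5^{3} ≡ 5^{3} ≡ 10 mod 23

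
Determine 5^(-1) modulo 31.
Since 31 is prime, by Fermat 5^(-1) ≡ 5^{29} ≡ 25 mod 31. Verify: 5 × 25 = 125 ≡ 1 mod 31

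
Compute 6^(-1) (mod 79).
Since 79 is prime, by Fermat 6^(-1) ≡ 6^{77} ≡ 66 (mod 79). Verify: 6 × 66 = 396 ≡ 1 (mod 79)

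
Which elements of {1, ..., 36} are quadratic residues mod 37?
Quadratic residues modulo 37: {1, 3, 4, 7, 9, 10, 11, 12, 16, 21, 25, 26, 27, 28, 30, 33, 34, 36}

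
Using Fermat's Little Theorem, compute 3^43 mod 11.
By Fermat: 3^{10} ≡ 1 mod 11. 43 = 4×10 + 3. So 3^{43} ≡ 3^{3} ≡ 5 mod 11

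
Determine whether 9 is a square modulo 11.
By Euler's criterion: 9^{5} ≡ 1 (mod 11). Since this equals 1, 9 is a QR.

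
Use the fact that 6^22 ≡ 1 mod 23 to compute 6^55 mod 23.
By Fermat: 6^{22} ≡ 1 mod 23. 55 = 2×22 + 11. So 6^{55} ≡ 6^{11} ≡ 1 mod 23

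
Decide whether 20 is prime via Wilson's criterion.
(19)! mod 20 = 0. Since 0 ≢ -1 (mod 20), 20 is not prime.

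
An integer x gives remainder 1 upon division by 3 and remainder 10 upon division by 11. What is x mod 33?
M = 3 × 11 = 33. M₁ = 11, y₁ ≡ 2 mod 3. M₂ = 3, y₂ ≡ 4 mod 11. x = 1×11×2 + 10×3×4 ≡ 10 mod 33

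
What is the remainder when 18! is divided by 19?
By Wilson's theorem, (18)! ≡ -1 ≡ 18 mod 19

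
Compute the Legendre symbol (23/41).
(23/41) = 23^{20} mod 41 = 1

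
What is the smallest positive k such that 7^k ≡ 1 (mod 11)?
Powers of 7 mod 11: 7^1≡7, 7^2≡5, 7^3≡2, 7^4≡3, 7^5≡10, 7^6≡4, 7^7≡6, 7^8≡9, 7^9≡8, 7^10≡1. Order = 10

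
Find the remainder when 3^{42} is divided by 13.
By Fermat: 3^{12} ≡ 1 (mod 13). 42 = 3×12 + 6. So 3^{42} ≡ 3^{6} ≡ 1 (mod 13)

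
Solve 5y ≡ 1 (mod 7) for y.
Since 7 is prime, by Fermat 5^(-1) ≡ 5^{5} ≡ 3 (mod 7). Verify: 5 × 3 = 15 ≡ 1 (mod 7)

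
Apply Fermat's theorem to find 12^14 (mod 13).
By Fermat: 12^{12} ≡ 1 (mod 13). So 12^{14} = 12^{12} · 12^{2} ≡ 12^{2} ≡ 1 (mod 13)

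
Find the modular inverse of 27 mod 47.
Since 47 is prime, by Fermat 27^(-1) ≡ 27^{45} ≡ 7 (mod 47). Verify: 27 × 7 = 189 ≡ 1 (mod 47)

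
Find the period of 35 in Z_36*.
Powers of 35 mod 36: 35^1≡35, 35^2≡1. Order = 2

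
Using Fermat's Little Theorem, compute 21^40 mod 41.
By Fermat's Little Theorem, 21^{40} ≡ 1 (mod 41) since 41 is prime and gcd(21, 41) = 1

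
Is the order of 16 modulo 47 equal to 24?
Powers of 16 mod 47: 16^1≡16, 16^2≡21, 16^3≡7, 16^4≡18, 16^5≡6, 16^6≡2, 16^7≡32, 16^8≡42, 16^9≡14, 16^10≡36, 16^11≡12, 16^12≡4, 16^13≡17, 16^14≡37, 16^15≡28, 16^16≡25, 16^17≡24, 16^18≡8, 16^19≡34, 16^20≡27, 16^21≡9, 16^22≡3, 16^23≡1. Already 16^23≡1, so the order is 23 < 24. No, the actual order is 23.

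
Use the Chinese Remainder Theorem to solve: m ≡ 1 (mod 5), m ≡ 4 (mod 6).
M = 5 × 6 = 30. M₁ = 6, y₁ ≡ 1 (mod 5). M₂ = 5, y₂ ≡ 5 (mod 6). m = 1×6×1 + 4×5×5 ≡ 16 (mod 30)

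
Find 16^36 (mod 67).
By repeated squaring (mod 67): 16^{1}≡16, 16^{2}≡55, 16^{4}≡10, 16^{8}≡33, 16^{16}≡17, 16^{32}≡21. Then 16^{36} = 16^{32+4} ≡ 21 × 10 ≡ 9 (mod 67)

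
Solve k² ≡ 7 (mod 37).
The square roots of 7 mod 37 are 9 and 28. Verify: 9² = 81 ≡ 7 (mod 37)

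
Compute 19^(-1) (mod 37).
Since 37 is prime, by Fermat 19^(-1) ≡ 19^{35} ≡ 2 (mod 37). Verify: 19 × 2 = 38 ≡ 1 (mod 37)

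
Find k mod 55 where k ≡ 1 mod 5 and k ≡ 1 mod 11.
M = 5 × 11 = 55. M₁ = 11, y₁ ≡ 1 mod 5. M₂ = 5, y₂ ≡ 9 mod 11. k = 1×11×1 + 1×5×9 ≡ 1 mod 55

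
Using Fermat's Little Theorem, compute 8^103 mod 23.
By Fermat: 8^{22} ≡ 1 mod 23. 103 = 4×22 + 15. So 8^{103} ≡ 8^{15} ≡ 2 mod 23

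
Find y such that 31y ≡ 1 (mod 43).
Since 43 is prime, by Fermat 31^(-1) ≡ 31^{41} ≡ 25 (mod 43). Verify: 31 × 25 = 775 ≡ 1 (mod 43)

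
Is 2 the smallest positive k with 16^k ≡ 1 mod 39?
Powers of 16 mod 39: 16^1≡16, 16^2≡22, 16^3≡1. 16^2≡22≢1, so ord ≠ 2. No, the actual order is 3.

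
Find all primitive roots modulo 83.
There are φ(82) = 40 primitive roots mod 83: {2, 5, 6, 8, 13, 14, 15, 18, 19, 20, 22, 24, 32, 34, 35, 39, 42, 43, 45, 46, 47, 50, 52, 53, 54, 55, 56, 57, 58, 60, 62, 66, 67, 71, 72, 73, 74, 76, 79, 80}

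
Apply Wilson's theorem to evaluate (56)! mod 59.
(58)! = (56)! × (57) × (58) ≡ -1 (mod 59). So (56)! ≡ -1 × [(58)(57)]^(-1) ≡ 29 (mod 59)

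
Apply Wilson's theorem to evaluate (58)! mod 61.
(60)! = (58)! × (59) × (60) ≡ -1 mod 61. So (58)! ≡ -1 × [(60)(59)]^(-1) ≡ 30 mod 61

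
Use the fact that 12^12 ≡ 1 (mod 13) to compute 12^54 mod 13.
By Fermat: 12^{12} ≡ 1 (mod 13). 54 = 4×12 + 6. So 12^{54} ≡ 12^{6} ≡ 1 (mod 13)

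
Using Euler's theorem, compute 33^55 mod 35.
By Euler: 33^{24} ≡ 1 (mod 35) since gcd(33, 35) = 1. 55 = 2×24 + 7. So 33^{55} ≡ 33^{7} ≡ 12 (mod 35)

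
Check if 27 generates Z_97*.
27^{16} ≡ 1 mod 97 and 16 < 96, so ord_97(27) = 16 ≠ 96 and 27 is not a primitive root.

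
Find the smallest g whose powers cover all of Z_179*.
g = 2. Powers: [2, 4, 8, 16, 32, 64, ...] generates all 178 non-zero residues.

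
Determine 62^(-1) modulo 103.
Since 103 is prime, by Fermat 62^(-1) ≡ 62^{101} ≡ 5 mod 103. Verify: 62 × 5 = 310 ≡ 1 mod 103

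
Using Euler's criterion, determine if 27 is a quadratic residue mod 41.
By Euler's criterion: 27^{20} ≡ 40 mod 41. Since this equals -1 (≡ 40), 27 is not a QR.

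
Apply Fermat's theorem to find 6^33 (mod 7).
By Fermat: 6^{6} ≡ 1 (mod 7). 33 = 5×6 + 3. So 6^{33} ≡ 6^{3} ≡ 6 (mod 7)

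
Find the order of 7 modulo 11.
Powers of 7 mod 11: 7^1≡7, 7^2≡5, 7^3≡2, 7^4≡3, 7^5≡10, 7^6≡4, 7^7≡6, 7^8≡9, 7^9≡8, 7^10≡1. Order = 10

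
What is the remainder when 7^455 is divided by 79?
Using Fermat: 7^{78} ≡ 1 mod 79. 455 ≡ 65 mod 78. So 7^{455} ≡ 7^{65} ≡ 24 mod 79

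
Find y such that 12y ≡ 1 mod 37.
Since 37 is prime, by Fermat 12^(-1) ≡ 12^{35} ≡ 34 mod 37. Verify: 12 × 34 = 408 ≡ 1 mod 37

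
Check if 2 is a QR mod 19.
By Euler's criterion: 2^{9} ≡ 18 (mod 19). Since this equals -1 (≡ 18), 2 is not a QR.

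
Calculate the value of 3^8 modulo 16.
By repeated squaring mod 16: 3^{1}≡3, 3^{2}≡9, 3^{4}≡1, 3^{8}≡1. So 3^{8} ≡ 1 mod 16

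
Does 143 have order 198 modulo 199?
ord_199(143) divides 198. For each prime q|198: 143^{99}≡198, 143^{66}≡106, 143^{18}≡114, none ≡ 1. So 143 has order 198 and is a primitive root mod 199.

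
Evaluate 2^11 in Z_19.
By repeated squaring (mod 19): 2^{1}≡2, 2^{2}≡4, 2^{4}≡16, 2^{8}≡9. Then 2^{11} = 2^{8+2+1} ≡ 9 × 4 × 2 ≡ 15 (mod 19)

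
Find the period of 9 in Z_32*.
Powers of 9 mod 32: 9^1≡9, 9^2≡17, 9^3≡25, 9^4≡1. So the order of 9 is 4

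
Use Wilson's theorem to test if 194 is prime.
(193)! mod 194 = 0. Since 0 ≢ -1 (mod 194), 194 is not prime.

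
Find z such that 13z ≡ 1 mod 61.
Since 61 is prime, by Fermat 13^(-1) ≡ 13^{59} ≡ 47 mod 61. Verify: 13 × 47 = 611 ≡ 1 mod 61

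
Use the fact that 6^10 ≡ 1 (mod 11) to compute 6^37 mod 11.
By Fermat: 6^{10} ≡ 1 (mod 11). 37 = 3×10 + 7. So 6^{37} ≡ 6^{7} ≡ 8 (mod 11)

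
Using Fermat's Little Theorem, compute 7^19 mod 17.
By Fermat: 7^{16} ≡ 1 mod 17. So 7^{19} = 7^{16} · 7^{3} ≡ 7^{3} ≡ 3 mod 17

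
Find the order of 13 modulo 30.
Powers of 13 mod 30: 13^1≡13, 13^2≡19, 13^3≡7, 13^4≡1. ord_30(13) = 4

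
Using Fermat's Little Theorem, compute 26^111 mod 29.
By Fermat: 26^{28} ≡ 1 (mod 29). 111 = 3×28 + 27. So 26^{111} ≡ 26^{27} ≡ 19 (mod 29)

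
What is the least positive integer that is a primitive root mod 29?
g = 2. For each prime q|28: 2^{14}≡28, 2^{4}≡16, none ≡ 1, so ord_29(2) = 28 and 2 is a primitive root.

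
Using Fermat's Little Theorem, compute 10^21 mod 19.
By Fermat: 10^{18} ≡ 1 mod 19. So 10^{21} = 10^{18} · 10^{3} ≡ 10^{3} ≡ 12 mod 19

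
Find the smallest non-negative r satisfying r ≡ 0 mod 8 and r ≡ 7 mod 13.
M = 8 × 13 = 104. M₁ = 13, y₁ ≡ 5 mod 8. M₂ = 8, y₂ ≡ 5 mod 13. r = 0×13×5 + 7×8×5 ≡ 72 mod 104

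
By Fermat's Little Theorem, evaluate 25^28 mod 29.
By Fermat's Little Theorem, 25^{28} ≡ 1 mod 29 since 29 is prime and gcd(25, 29) = 1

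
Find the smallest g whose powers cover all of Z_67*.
g = 2. For each prime q|66: 2^{33}≡66, 2^{22}≡37, 2^{6}≡64, none ≡ 1, so ord_67(2) = 66 and 2 is a primitive root.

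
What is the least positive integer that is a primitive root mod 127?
g = 3. For each prime q|126: 3^{63}≡126, 3^{42}≡107, 3^{18}≡4, none ≡ 1, so ord_127(3) = 126 and 3 is a primitive root.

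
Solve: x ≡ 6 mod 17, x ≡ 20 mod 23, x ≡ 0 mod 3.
M = 17 × 23 × 3 = 1173. M₁ = 69, y₁ ≡ 1 mod 17. M₂ = 51, y₂ ≡ 14 mod 23. M₃ = 391, y₃ ≡ 1 mod 3. x = 6×69×1 + 20×51×14 + 0×391×1 ≡ 618 mod 1173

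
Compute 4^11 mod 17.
By repeated squaring mod 17: 4^{1}≡4, 4^{2}≡16, 4^{4}≡1, 4^{8}≡1. Then 4^{11} = 4^{8+2+1} ≡ 1 × 16 × 4 ≡ 13 mod 17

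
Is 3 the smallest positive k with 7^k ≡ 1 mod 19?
Powers of 7 mod 19: 7^1≡7, 7^2≡11, 7^3≡1. First k with 7^k≡1 is k=3. Yes, ord_19(7) = 3.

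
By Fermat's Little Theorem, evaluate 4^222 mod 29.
By Fermat: 4^{28} ≡ 1 (mod 29). 222 ≡ 26 (mod 28). So 4^{222} ≡ 4^{26} ≡ 20 (mod 29)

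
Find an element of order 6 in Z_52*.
3 has order 6 mod 52 since 3^{6} ≡ 1 mod 52 and no smaller power works.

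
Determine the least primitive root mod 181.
g = 2. For each prime q|180: 2^{90}≡180, 2^{60}≡48, 2^{36}≡59, none ≡ 1, so ord_181(2) = 180 and 2 is a primitive root.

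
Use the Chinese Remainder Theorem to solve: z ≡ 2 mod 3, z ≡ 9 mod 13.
M = 3 × 13 = 39. M₁ = 13, y₁ ≡ 1 mod 3. M₂ = 3, y₂ ≡ 9 mod 13. z = 2×13×1 + 9×3×9 ≡ 35 mod 39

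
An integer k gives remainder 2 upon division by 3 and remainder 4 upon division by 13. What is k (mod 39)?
M = 3 × 13 = 39. M₁ = 13, y₁ ≡ 1 (mod 3). M₂ = 3, y₂ ≡ 9 (mod 13). k = 2×13×1 + 4×3×9 ≡ 17 (mod 39)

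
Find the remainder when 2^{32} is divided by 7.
By Fermat: 2^{6} ≡ 1 (mod 7). 32 = 5×6 + 2. So 2^{32} ≡ 2^{2} ≡ 4 (mod 7)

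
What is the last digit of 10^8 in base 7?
Using Fermat: 10^{6} ≡ 1 (mod 7). 8 ≡ 2 (mod 6). So 10^{8} ≡ 10^{2} ≡ 2 (mod 7)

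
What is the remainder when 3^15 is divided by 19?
By repeated squaring (mod 19): 3^{1}≡3, 3^{2}≡9, 3^{4}≡5, 3^{8}≡6. Then 3^{15} = 3^{8+4+2+1} ≡ 6 × 5 × 9 × 3 ≡ 12 (mod 19)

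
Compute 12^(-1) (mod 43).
Since 43 is prime, by Fermat 12^(-1) ≡ 12^{41} ≡ 18 (mod 43). Verify: 12 × 18 = 216 ≡ 1 (mod 43)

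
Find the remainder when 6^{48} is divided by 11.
By Fermat: 6^{10} ≡ 1 mod 11. 48 = 4×10 + 8. So 6^{48} ≡ 6^{8} ≡ 4 mod 11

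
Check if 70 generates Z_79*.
ord_79(70) divides 78. For each prime q|78: 70^{39}≡78, 70^{26}≡55, 70^{6}≡8, none ≡ 1. So 70 has order 78 and is a primitive root mod 79.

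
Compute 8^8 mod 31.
By repeated squaring mod 31: 8^{1}≡8, 8^{2}≡2, 8^{4}≡4, 8^{8}≡16. So 8^{8} ≡ 16 mod 31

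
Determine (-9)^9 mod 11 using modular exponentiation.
By repeated squaring mod 11: (-9)^{1}≡2, (-9)^{2}≡4, (-9)^{4}≡5, (-9)^{8}≡3. Then (-9)^{9} = (-9)^{8+1} ≡ 3 × 2 ≡ 6 mod 11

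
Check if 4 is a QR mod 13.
By Euler's criterion: 4^{6} ≡ 1 mod 13. Since this equals 1, 4 is a QR.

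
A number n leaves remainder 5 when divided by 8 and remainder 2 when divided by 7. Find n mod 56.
M = 8 × 7 = 56. M₁ = 7, y₁ ≡ 7 mod 8. M₂ = 8, y₂ ≡ 1 mod 7. n = 5×7×7 + 2×8×1 ≡ 37 mod 56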